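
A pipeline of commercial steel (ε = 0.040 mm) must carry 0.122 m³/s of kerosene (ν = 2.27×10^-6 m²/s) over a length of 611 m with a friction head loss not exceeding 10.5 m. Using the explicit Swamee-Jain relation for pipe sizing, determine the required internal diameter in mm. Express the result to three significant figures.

D ≈ 262 mm

Swamee-Jain (Type III): D = 0.66·[ε^1.25·(LQ²/(gh_f))^4.75 + ν·Q^9.4·(L/(gh_f))^5.2]^0.04
LQ²/(gh_f) = 0.08829; L/(gh_f) = 5.932
Term 1 = ε^1.25·(…)^4.75 = 3.13×10^-11; Term 2 = ν·Q^9.4·(…)^5.2 = 6.14×10^-11
D = 0.66·(3.13×10^-11 + 6.14×10^-11)^0.04 = 0.2620 m = 262 mm
Check: V = 2.26 m/s, Re = 2.61×10^5, f = 0.01619, h_f = 9.86 m ≈ 10.5 m ✓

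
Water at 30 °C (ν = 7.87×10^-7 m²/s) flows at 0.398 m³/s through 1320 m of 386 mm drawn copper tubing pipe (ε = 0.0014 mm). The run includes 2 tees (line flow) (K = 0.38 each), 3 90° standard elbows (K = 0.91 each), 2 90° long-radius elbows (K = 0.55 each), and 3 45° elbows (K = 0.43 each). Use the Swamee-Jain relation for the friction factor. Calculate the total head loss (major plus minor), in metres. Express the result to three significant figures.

H_L ≈ 25.2 m

V = 4Q/(πD²) = 3.401 m/s; V²/2g = 0.5896 m
Re = 1.67×10^6, ε/D = 3.63×10^-6 → f = 0.01079 (Swamee-Jain)
Major: h_f = f(L/D)·V²/2g = 0.01079·3420·0.5896 = 21.76 m
Minor: ΣK = 5.88; h_m = ΣK·V²/2g = 3.467 m
Total H_L = 21.76 + 3.467 = 25.23 m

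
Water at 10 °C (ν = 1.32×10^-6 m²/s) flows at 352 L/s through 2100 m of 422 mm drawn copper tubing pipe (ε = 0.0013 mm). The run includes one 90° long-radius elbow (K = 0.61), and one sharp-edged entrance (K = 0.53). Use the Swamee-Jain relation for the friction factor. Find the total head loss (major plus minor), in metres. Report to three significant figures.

V = 4Q/(πD²) = 2.517 m/s; V²/2g = 0.3228 m
Re = 8.05×10^5, ε/D = 3.08×10^-6 → f = 0.01211 (Swamee-Jain)
Major: h_f = f(L/D)·V²/2g = 0.01211·4976·0.3228 = 19.46 m
Minor: ΣK = 1.14; h_m = ΣK·V²/2g = 0.3680 m
Total H_L = 19.46 + 0.3680 = 19.82 m

H_L ≈ 19.8 m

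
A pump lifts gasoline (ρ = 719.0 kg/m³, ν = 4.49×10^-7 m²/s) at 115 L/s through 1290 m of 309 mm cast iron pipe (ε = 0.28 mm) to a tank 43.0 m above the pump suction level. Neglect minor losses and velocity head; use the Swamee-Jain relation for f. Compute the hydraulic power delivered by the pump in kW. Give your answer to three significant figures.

P_hyd ≈ 42.8 kW

V = 4Q/(πD²) = 1.534 m/s; Re = 1.06×10^6; ε/D = 9.06×10^-4; f = 0.01957
h_f = f(L/D)V²/2g = 9.794 m
Total head H = z + h_f = 43.0 + 9.794 = 52.79 m
P_hyd = ρgQH = 719.0·9.81·0.115·52.79 = 42.82 kW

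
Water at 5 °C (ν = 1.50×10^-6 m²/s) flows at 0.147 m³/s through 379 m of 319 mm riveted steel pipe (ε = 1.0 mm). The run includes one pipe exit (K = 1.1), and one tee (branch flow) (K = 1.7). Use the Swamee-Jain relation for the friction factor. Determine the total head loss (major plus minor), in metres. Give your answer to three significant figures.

H_L ≈ 6.00 m

V = 4Q/(πD²) = 1.839 m/s; V²/2g = 0.1724 m
Re = 3.91×10^5, ε/D = 0.00313 → f = 0.02695 (Swamee-Jain)
Major: h_f = f(L/D)·V²/2g = 0.02695·1188·0.1724 = 5.521 m
Minor: ΣK = 2.80; h_m = ΣK·V²/2g = 0.4828 m
Total H_L = 5.521 + 0.4828 = 6.004 m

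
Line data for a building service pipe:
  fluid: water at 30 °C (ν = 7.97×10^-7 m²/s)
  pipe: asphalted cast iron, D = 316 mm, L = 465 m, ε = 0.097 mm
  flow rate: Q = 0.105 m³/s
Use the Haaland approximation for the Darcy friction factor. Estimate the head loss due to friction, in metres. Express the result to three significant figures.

h_f ≈ 2.17 m

V = 4Q/(πD²) = 4·0.105/(π·0.316²) = 1.339 m/s
Re = VD/ν = 1.339·0.316/7.97×10^-7 = 5.31×10^5 → turbulent
ε/D = 0.097/316 = 3.07×10^-4
Haaland: f = 0.01615
h_f = f(L/D)V²/(2g) = 0.01615·(465/0.316)·1.339²/(2·9.81) = 2.171 m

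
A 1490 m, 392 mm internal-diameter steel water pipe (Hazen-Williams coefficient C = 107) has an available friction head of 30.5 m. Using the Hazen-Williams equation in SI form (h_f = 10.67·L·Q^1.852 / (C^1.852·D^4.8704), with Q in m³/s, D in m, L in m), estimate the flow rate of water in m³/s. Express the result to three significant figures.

Rearranging: Q = [h_f·C^1.852·D^4.8704 / (10.67·L)]^(1/1.852)
Q = [30.5·107^1.852·0.392^4.8704 / (10.67·1490)]^0.540 = 0.3110 m³/s

Q ≈ 0.311 m³/s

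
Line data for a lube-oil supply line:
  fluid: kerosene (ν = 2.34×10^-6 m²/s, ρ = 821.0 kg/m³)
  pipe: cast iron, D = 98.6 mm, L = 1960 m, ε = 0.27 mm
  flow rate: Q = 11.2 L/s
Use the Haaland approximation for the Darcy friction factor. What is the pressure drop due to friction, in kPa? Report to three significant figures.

Δp ≈ 483 kPa

V = 4Q/(πD²) = 4·0.0112/(π·0.0986²) = 1.467 m/s
Re = VD/ν = 1.467·0.0986/2.34×10^-6 = 6.18×10^4 → turbulent
ε/D = 0.27/98.6 = 0.00274
Haaland: f = 0.02750
h_f = f(L/D)V²/(2g) = 0.02750·(1960/0.0986)·1.467²/(2·9.81) = 59.95 m
Δp = ρg·h_f = 821.0·9.81·59.95 = 482.8 kPa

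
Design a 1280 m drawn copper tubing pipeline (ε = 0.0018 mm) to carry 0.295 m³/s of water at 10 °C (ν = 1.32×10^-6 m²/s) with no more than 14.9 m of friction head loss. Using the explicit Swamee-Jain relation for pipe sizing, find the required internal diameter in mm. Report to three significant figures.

D ≈ 381 mm

Swamee-Jain (Type III): D = 0.66·[ε^1.25·(LQ²/(gh_f))^4.75 + ν·Q^9.4·(L/(gh_f))^5.2]^0.04
LQ²/(gh_f) = 0.7621; L/(gh_f) = 8.757
Term 1 = ε^1.25·(…)^4.75 = 1.81×10^-8; Term 2 = ν·Q^9.4·(…)^5.2 = 1.09×10^-6
D = 0.66·(1.81×10^-8 + 1.09×10^-6)^0.04 = 0.3813 m = 381 mm
Check: V = 2.58 m/s, Re = 7.46×10^5, f = 0.01230, h_f = 14.0 m ≈ 14.9 m ✓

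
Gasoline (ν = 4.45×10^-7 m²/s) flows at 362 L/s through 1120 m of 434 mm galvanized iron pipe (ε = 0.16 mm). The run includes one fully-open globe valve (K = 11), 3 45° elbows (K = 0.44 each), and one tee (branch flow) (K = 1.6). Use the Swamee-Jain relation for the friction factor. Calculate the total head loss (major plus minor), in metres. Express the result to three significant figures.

V = 4Q/(πD²) = 2.447 m/s; V²/2g = 0.3052 m
Re = 2.39×10^6, ε/D = 3.69×10^-4 → f = 0.01596 (Swamee-Jain)
Major: h_f = f(L/D)·V²/2g = 0.01596·2581·0.3052 = 12.57 m
Minor: ΣK = 13.9; h_m = ΣK·V²/2g = 4.248 m
Total H_L = 12.57 + 4.248 = 16.82 m

H_L ≈ 16.8 m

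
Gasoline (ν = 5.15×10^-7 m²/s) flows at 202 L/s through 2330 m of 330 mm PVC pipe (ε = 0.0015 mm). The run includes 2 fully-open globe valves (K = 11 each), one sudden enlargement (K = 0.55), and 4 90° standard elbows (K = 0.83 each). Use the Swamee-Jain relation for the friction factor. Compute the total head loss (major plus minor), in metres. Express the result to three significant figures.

V = 4Q/(πD²) = 2.362 m/s; V²/2g = 0.2843 m
Re = 1.51×10^6, ε/D = 4.55×10^-6 → f = 0.01099 (Swamee-Jain)
Major: h_f = f(L/D)·V²/2g = 0.01099·7061·0.2843 = 22.05 m
Minor: ΣK = 25.9; h_m = ΣK·V²/2g = 7.355 m
Total H_L = 22.05 + 7.355 = 29.41 m

H_L ≈ 29.4 m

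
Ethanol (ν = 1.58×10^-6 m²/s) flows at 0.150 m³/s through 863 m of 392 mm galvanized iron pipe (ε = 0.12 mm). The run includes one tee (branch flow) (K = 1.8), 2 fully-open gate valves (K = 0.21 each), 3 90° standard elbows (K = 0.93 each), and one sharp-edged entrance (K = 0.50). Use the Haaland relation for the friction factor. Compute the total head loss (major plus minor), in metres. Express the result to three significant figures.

V = 4Q/(πD²) = 1.243 m/s; V²/2g = 0.07873 m
Re = 3.08×10^5, ε/D = 3.06×10^-4 → f = 0.01680 (Haaland)
Major: h_f = f(L/D)·V²/2g = 0.01680·2202·0.07873 = 2.913 m
Minor: ΣK = 5.51; h_m = ΣK·V²/2g = 0.4338 m
Total H_L = 2.913 + 0.4338 = 3.347 m

H_L ≈ 3.35 m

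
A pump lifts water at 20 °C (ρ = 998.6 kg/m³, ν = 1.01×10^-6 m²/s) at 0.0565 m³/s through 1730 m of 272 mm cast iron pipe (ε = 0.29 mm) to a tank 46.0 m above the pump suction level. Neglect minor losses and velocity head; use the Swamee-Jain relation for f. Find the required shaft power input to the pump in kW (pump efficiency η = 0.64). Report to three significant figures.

P_shaft ≈ 45.4 kW

V = 4Q/(πD²) = 0.9723 m/s; Re = 2.62×10^5; ε/D = 0.00107; f = 0.02115
h_f = f(L/D)V²/2g = 6.481 m
Total head H = z + h_f = 46.0 + 6.481 = 52.48 m
P_hyd = ρgQH = 998.6·9.81·0.0565·52.48 = 29.05 kW
P_shaft = P_hyd/η = 29.05/0.64 = 45.39 kW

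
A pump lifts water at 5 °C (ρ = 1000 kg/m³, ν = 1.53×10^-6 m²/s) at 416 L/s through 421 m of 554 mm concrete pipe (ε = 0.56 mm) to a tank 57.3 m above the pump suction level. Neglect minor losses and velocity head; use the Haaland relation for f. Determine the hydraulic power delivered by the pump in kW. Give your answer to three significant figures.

P_hyd ≈ 243 kW

V = 4Q/(πD²) = 1.726 m/s; Re = 6.25×10^5; ε/D = 0.00101; f = 0.02014
h_f = f(L/D)V²/2g = 2.324 m
Total head H = z + h_f = 57.3 + 2.324 = 59.62 m
P_hyd = ρgQH = 1000·9.81·0.416·59.62 = 243.3 kW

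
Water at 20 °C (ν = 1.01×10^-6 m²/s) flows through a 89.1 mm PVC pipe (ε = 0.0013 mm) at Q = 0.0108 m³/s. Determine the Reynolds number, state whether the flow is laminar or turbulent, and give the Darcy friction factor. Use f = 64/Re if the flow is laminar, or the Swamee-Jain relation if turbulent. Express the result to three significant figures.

Re ≈ 1.53×10^5; turbulent; f ≈ 0.0165

V = 4Q/(πD²) = 1.732 m/s
Re = VD/ν = 1.732·0.0891/1.01×10^-6 = 1.53×10^5
Re > 4000 → turbulent; ε/D = 1.46×10^-5
Swamee-Jain: f = 0.01649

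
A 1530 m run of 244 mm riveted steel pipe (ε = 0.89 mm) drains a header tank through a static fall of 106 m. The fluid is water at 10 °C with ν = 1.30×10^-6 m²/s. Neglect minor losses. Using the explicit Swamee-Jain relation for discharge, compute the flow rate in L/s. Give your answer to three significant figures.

Q ≈ 161 L/s

Swamee-Jain (Type II): Q = -0.965·√(gD⁵h_f/L)·ln[ε/(3.7D) + √(3.17ν²L/(gD³h_f))]
√(gD⁵h_f/L) = √(9.81·0.244⁵·106/1530) = 0.02424
ε/(3.7D) = 9.86×10^-4; √(3.17ν²L/(gD³h_f)) = 2.33×10^-5
Q = -0.965·0.02424·ln(0.001009) = 0.1614 m³/s
Check: V = 3.45 m/s, Re = 6.48×10^5, f = 0.02793, h_f = 106 m ≈ 106 m ✓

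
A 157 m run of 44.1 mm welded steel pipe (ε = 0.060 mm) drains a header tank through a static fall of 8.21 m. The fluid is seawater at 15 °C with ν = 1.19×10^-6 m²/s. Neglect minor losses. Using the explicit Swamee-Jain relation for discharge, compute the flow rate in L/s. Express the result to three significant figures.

Q ≈ 2.06 L/s

Swamee-Jain (Type II): Q = -0.965·√(gD⁵h_f/L)·ln[ε/(3.7D) + √(3.17ν²L/(gD³h_f))]
√(gD⁵h_f/L) = √(9.81·0.0441⁵·8.21/157) = 2.925×10^-4
ε/(3.7D) = 3.68×10^-4; √(3.17ν²L/(gD³h_f)) = 3.19×10^-4
Q = -0.965·2.925×10^-4·ln(6.871×10^-4) = 0.002056 m³/s
Check: V = 1.35 m/s, Re = 4.99×10^4, f = 0.02519, h_f = 8.28 m ≈ 8.21 m ✓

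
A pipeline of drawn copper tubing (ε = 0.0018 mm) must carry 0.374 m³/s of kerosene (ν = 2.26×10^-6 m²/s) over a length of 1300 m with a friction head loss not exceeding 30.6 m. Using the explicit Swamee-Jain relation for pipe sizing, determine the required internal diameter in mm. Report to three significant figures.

Swamee-Jain (Type III): D = 0.66·[ε^1.25·(LQ²/(gh_f))^4.75 + ν·Q^9.4·(L/(gh_f))^5.2]^0.04
LQ²/(gh_f) = 0.6058; L/(gh_f) = 4.331
Term 1 = ε^1.25·(…)^4.75 = 6.10×10^-9; Term 2 = ν·Q^9.4·(…)^5.2 = 4.46×10^-7
D = 0.66·(6.10×10^-9 + 4.46×10^-7)^0.04 = 0.3679 m = 368 mm
Check: V = 3.52 m/s, Re = 5.73×10^5, f = 0.01286, h_f = 28.7 m ≈ 30.6 m ✓

D ≈ 368 mm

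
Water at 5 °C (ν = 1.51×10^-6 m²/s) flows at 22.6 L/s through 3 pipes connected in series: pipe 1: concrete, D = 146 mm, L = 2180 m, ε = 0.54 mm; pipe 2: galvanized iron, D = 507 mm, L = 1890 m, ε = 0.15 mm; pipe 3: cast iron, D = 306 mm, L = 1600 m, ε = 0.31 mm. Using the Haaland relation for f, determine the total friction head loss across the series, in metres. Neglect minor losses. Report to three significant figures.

H ≈ 40.3 m

Pipe 1: V = 1.350 m/s, Re = 1.31×10^5, ε/D = 0.00370, f = 0.02862, h_1 = f(L/D)V²/2g = 39.70 m
Pipe 2: V = 0.1119 m/s, Re = 3.76×10^4, ε/D = 2.96×10^-4, f = 0.02287, h_2 = f(L/D)V²/2g = 0.05445 m
Pipe 3: V = 0.3073 m/s, Re = 6.23×10^4, ε/D = 0.00101, f = 0.02312, h_3 = f(L/D)V²/2g = 0.5818 m
Series → Q common, losses add: H = Σh = 40.33 m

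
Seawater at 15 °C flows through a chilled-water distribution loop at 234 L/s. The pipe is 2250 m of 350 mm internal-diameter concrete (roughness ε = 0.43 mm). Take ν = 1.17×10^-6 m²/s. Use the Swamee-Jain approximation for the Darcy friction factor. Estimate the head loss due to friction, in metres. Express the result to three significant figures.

h_f ≈ 40.9 m

V = 4Q/(πD²) = 4·0.234/(π·0.350²) = 2.432 m/s
Re = VD/ν = 2.432·0.350/1.17×10^-6 = 7.28×10^5 → turbulent
ε/D = 0.43/350 = 0.00123
Swamee-Jain: f = 0.02112
h_f = f(L/D)V²/(2g) = 0.02112·(2250/0.350)·2.432²/(2·9.81) = 40.93 m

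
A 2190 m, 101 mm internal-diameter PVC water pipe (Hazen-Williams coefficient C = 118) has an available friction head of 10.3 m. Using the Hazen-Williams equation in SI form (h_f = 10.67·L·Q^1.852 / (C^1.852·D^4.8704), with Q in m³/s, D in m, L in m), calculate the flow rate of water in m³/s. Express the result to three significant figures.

Rearranging: Q = [h_f·C^1.852·D^4.8704 / (10.67·L)]^(1/1.852)
Q = [10.3·118^1.852·0.101^4.8704 / (10.67·2190)]^0.540 = 0.004380 m³/s

Q ≈ 0.00438 m³/s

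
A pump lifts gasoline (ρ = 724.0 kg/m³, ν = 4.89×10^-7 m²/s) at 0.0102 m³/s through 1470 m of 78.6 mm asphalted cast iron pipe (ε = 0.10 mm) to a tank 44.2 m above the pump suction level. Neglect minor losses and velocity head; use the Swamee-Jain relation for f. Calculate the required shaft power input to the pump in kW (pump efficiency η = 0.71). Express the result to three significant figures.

V = 4Q/(πD²) = 2.102 m/s; Re = 3.38×10^5; ε/D = 0.00127; f = 0.02171
h_f = f(L/D)V²/2g = 91.47 m
Total head H = z + h_f = 44.2 + 91.47 = 135.7 m
P_hyd = ρgQH = 724.0·9.81·0.0102·135.7 = 9.829 kW
P_shaft = P_hyd/η = 9.829/0.71 = 13.84 kW

P_shaft ≈ 13.8 kW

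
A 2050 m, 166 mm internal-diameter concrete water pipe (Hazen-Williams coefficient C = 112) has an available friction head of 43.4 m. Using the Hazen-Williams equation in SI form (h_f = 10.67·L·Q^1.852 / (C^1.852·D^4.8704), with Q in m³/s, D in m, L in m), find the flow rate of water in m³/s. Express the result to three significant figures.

Rearranging: Q = [h_f·C^1.852·D^4.8704 / (10.67·L)]^(1/1.852)
Q = [43.4·112^1.852·0.166^4.8704 / (10.67·2050)]^0.540 = 0.03460 m³/s

Q ≈ 0.0346 m³/s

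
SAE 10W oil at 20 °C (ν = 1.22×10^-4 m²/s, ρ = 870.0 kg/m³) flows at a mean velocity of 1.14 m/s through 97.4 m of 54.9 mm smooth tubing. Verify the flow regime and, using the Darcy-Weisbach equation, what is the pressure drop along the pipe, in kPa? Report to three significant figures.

Re = VD/ν = 1.14·0.05490/1.22×10^-4 = 513 → laminar (Re < 2300)
f = 64/Re = 0.1248
h_f = f(L/D)V²/(2g) = 0.1248·(97.4/0.05490)·1.14²/(2·9.81) = 14.66 m
Δp = ρg·h_f = 870.0·9.81·14.66 = 125.1 kPa

Δp ≈ 125 kPa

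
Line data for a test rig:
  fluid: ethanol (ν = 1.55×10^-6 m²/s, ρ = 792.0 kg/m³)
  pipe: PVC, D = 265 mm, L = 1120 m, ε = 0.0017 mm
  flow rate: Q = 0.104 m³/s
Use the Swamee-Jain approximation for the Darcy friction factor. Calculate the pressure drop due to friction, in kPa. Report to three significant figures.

Δp ≈ 84.9 kPa

V = 4Q/(πD²) = 4·0.104/(π·0.265²) = 1.886 m/s
Re = VD/ν = 1.886·0.265/1.55×10^-6 = 3.22×10^5 → turbulent
ε/D = 0.0017/265 = 6.42×10^-6
Swamee-Jain: f = 0.01426
h_f = f(L/D)V²/(2g) = 0.01426·(1120/0.265)·1.886²/(2·9.81) = 10.92 m
Δp = ρg·h_f = 792.0·9.81·10.92 = 84.87 kPa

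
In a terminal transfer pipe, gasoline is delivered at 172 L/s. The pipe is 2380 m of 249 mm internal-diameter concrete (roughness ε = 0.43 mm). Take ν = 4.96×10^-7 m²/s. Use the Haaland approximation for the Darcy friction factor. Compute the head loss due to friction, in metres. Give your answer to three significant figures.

h_f ≈ 138 m

V = 4Q/(πD²) = 4·0.172/(π·0.249²) = 3.532 m/s
Re = VD/ν = 3.532·0.249/4.96×10^-7 = 1.77×10^6 → turbulent
ε/D = 0.43/249 = 0.00173
Haaland: f = 0.02268
h_f = f(L/D)V²/(2g) = 0.02268·(2380/0.249)·3.532²/(2·9.81) = 137.8 m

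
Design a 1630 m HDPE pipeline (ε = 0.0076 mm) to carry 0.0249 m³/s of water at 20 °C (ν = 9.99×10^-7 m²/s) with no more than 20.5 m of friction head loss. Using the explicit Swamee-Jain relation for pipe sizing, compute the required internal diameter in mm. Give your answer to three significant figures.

Swamee-Jain (Type III): D = 0.66·[ε^1.25·(LQ²/(gh_f))^4.75 + ν·Q^9.4·(L/(gh_f))^5.2]^0.04
LQ²/(gh_f) = 0.005025; L/(gh_f) = 8.105
Term 1 = ε^1.25·(…)^4.75 = 4.80×10^-18; Term 2 = ν·Q^9.4·(…)^5.2 = 4.46×10^-17
D = 0.66·(4.80×10^-18 + 4.46×10^-17)^0.04 = 0.1470 m = 147 mm
Check: V = 1.47 m/s, Re = 2.16×10^5, f = 0.01578, h_f = 19.2 m ≈ 20.5 m ✓

D ≈ 147 mm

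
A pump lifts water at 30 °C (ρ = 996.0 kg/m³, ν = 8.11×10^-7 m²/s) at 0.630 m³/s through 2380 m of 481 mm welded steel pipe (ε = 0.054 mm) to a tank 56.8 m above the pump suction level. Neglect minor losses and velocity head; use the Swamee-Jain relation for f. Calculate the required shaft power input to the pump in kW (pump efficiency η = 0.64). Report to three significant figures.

V = 4Q/(πD²) = 3.467 m/s; Re = 2.06×10^6; ε/D = 1.12×10^-4; f = 0.01307
h_f = f(L/D)V²/2g = 39.62 m
Total head H = z + h_f = 56.8 + 39.62 = 96.42 m
P_hyd = ρgQH = 996.0·9.81·0.630·96.42 = 593.5 kW
P_shaft = P_hyd/η = 593.5/0.64 = 927.3 kW

P_shaft ≈ 927 kW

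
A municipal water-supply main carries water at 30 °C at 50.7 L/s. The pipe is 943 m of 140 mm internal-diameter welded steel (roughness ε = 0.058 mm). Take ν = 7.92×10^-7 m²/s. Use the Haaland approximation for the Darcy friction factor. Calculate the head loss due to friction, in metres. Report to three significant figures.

V = 4Q/(πD²) = 4·0.0507/(π·0.140²) = 3.294 m/s
Re = VD/ν = 3.294·0.140/7.92×10^-7 = 5.82×10^5 → turbulent
ε/D = 0.058/140 = 4.14×10^-4
Haaland: f = 0.01688
h_f = f(L/D)V²/(2g) = 0.01688·(943/0.140)·3.294²/(2·9.81) = 62.87 m

h_f ≈ 62.9 m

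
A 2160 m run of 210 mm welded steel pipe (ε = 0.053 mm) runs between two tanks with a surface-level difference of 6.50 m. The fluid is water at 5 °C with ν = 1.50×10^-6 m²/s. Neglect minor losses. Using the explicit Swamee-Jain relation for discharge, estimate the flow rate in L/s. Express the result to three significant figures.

Swamee-Jain (Type II): Q = -0.965·√(gD⁵h_f/L)·ln[ε/(3.7D) + √(3.17ν²L/(gD³h_f))]
√(gD⁵h_f/L) = √(9.81·0.210⁵·6.50/2160) = 0.003472
ε/(3.7D) = 6.82×10^-5; √(3.17ν²L/(gD³h_f)) = 1.62×10^-4
Q = -0.965·0.003472·ln(2.297×10^-4) = 0.02807 m³/s
Check: V = 0.811 m/s, Re = 1.13×10^5, f = 0.01889, h_f = 6.51 m ≈ 6.50 m ✓

Q ≈ 28.1 L/s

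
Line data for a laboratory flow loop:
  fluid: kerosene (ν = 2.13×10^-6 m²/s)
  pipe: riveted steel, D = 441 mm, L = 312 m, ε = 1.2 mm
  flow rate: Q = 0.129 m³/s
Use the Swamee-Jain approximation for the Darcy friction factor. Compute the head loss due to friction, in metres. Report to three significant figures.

h_f ≈ 0.681 m

V = 4Q/(πD²) = 4·0.129/(π·0.441²) = 0.8445 m/s
Re = VD/ν = 0.8445·0.441/2.13×10^-6 = 1.75×10^5 → turbulent
ε/D = 1.2/441 = 0.00272
Swamee-Jain: f = 0.02647
h_f = f(L/D)V²/(2g) = 0.02647·(312/0.441)·0.8445²/(2·9.81) = 0.6809 m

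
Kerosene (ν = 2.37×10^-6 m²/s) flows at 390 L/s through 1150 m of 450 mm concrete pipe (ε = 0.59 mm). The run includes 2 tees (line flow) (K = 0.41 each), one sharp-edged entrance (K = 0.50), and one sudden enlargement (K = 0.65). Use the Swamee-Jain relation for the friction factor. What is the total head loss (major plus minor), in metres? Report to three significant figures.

H_L ≈ 17.6 m

V = 4Q/(πD²) = 2.452 m/s; V²/2g = 0.3065 m
Re = 4.66×10^5, ε/D = 0.00131 → f = 0.02165 (Swamee-Jain)
Major: h_f = f(L/D)·V²/2g = 0.02165·2556·0.3065 = 16.96 m
Minor: ΣK = 1.97; h_m = ΣK·V²/2g = 0.6038 m
Total H_L = 16.96 + 0.6038 = 17.56 m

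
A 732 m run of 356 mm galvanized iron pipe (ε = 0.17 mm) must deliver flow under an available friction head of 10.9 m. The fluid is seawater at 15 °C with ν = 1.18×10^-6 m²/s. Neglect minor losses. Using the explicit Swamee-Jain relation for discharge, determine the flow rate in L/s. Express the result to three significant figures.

Swamee-Jain (Type II): Q = -0.965·√(gD⁵h_f/L)·ln[ε/(3.7D) + √(3.17ν²L/(gD³h_f))]
√(gD⁵h_f/L) = √(9.81·0.356⁵·10.9/732) = 0.02890
ε/(3.7D) = 1.29×10^-4; √(3.17ν²L/(gD³h_f)) = 2.59×10^-5
Q = -0.965·0.02890·ln(1.549×10^-4) = 0.2447 m³/s
Check: V = 2.46 m/s, Re = 7.42×10^5, f = 0.01732, h_f = 11.0 m ≈ 10.9 m ✓

Q ≈ 245 L/s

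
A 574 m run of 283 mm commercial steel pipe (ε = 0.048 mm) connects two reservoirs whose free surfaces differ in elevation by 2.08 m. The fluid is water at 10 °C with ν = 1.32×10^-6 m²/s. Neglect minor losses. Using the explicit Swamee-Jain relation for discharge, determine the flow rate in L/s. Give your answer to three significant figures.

Swamee-Jain (Type II): Q = -0.965·√(gD⁵h_f/L)·ln[ε/(3.7D) + √(3.17ν²L/(gD³h_f))]
√(gD⁵h_f/L) = √(9.81·0.283⁵·2.08/574) = 0.008033
ε/(3.7D) = 4.58×10^-5; √(3.17ν²L/(gD³h_f)) = 8.28×10^-5
Q = -0.965·0.008033·ln(1.286×10^-4) = 0.06944 m³/s
Check: V = 1.10 m/s, Re = 2.37×10^5, f = 0.01654, h_f = 2.08 m ≈ 2.08 m ✓

Q ≈ 69.4 L/s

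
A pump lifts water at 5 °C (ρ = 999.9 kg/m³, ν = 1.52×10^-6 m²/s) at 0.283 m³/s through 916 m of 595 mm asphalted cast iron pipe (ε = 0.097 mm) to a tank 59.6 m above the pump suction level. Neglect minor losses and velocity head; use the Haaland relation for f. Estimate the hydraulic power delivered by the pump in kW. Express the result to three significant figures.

V = 4Q/(πD²) = 1.018 m/s; Re = 3.98×10^5; ε/D = 1.63×10^-4; f = 0.01527
h_f = f(L/D)V²/2g = 1.241 m
Total head H = z + h_f = 59.6 + 1.241 = 60.84 m
P_hyd = ρgQH = 999.9·9.81·0.283·60.84 = 168.9 kW

P_hyd ≈ 169 kW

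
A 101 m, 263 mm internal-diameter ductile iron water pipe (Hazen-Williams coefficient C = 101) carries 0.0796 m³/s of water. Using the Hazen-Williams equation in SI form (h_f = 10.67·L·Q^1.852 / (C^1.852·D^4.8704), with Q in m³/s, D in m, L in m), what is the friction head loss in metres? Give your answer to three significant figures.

h_f = 10.67·101·0.0796^1.852 / (101^1.852·0.263^4.8704) = 1.288 m

h_f ≈ 1.29 m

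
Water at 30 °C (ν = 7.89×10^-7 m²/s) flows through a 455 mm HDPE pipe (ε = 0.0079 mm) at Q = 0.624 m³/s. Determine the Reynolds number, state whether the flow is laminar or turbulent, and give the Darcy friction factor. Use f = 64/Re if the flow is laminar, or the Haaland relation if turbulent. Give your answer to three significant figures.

V = 4Q/(πD²) = 3.838 m/s
Re = VD/ν = 3.838·0.455/7.89×10^-7 = 2.21×10^6
Re > 4000 → turbulent; ε/D = 1.74×10^-5
Haaland: f = 0.01073

Re ≈ 2.21×10^6; turbulent; f ≈ 0.0107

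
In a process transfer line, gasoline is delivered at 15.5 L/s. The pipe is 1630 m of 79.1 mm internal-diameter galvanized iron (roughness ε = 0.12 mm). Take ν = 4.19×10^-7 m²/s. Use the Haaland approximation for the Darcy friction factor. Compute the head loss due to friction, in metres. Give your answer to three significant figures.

V = 4Q/(πD²) = 4·0.0155/(π·0.0791²) = 3.154 m/s
Re = VD/ν = 3.154·0.0791/4.19×10^-7 = 5.95×10^5 → turbulent
ε/D = 0.12/79.1 = 0.00152
Haaland: f = 0.02216
h_f = f(L/D)V²/(2g) = 0.02216·(1630/0.0791)·3.154²/(2·9.81) = 231.6 m

h_f ≈ 232 m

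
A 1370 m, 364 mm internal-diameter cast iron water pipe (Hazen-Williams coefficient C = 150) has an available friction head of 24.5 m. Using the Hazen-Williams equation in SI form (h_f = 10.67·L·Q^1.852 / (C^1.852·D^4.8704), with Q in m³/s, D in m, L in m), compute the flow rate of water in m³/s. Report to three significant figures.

Rearranging: Q = [h_f·C^1.852·D^4.8704 / (10.67·L)]^(1/1.852)
Q = [24.5·150^1.852·0.364^4.8704 / (10.67·1370)]^0.540 = 0.3335 m³/s

Q ≈ 0.334 m³/s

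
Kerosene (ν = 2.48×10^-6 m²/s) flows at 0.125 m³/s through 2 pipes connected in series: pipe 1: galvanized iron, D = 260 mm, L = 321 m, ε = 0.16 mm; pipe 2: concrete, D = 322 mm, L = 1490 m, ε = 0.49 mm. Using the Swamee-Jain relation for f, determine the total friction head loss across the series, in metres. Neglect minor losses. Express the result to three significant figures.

H ≈ 19.5 m

Pipe 1: V = 2.354 m/s, Re = 2.47×10^5, ε/D = 6.15×10^-4, f = 0.01921, h_1 = f(L/D)V²/2g = 6.700 m
Pipe 2: V = 1.535 m/s, Re = 1.99×10^5, ε/D = 0.00152, f = 0.02305, h_2 = f(L/D)V²/2g = 12.81 m
Series → Q common, losses add: H = Σh = 19.51 m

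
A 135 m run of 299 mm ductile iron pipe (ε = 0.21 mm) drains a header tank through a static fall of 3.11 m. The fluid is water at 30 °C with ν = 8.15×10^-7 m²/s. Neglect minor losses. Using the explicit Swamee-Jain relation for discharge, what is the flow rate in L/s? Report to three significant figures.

Q ≈ 190 L/s

Swamee-Jain (Type II): Q = -0.965·√(gD⁵h_f/L)·ln[ε/(3.7D) + √(3.17ν²L/(gD³h_f))]
√(gD⁵h_f/L) = √(9.81·0.299⁵·3.11/135) = 0.02324
ε/(3.7D) = 1.90×10^-4; √(3.17ν²L/(gD³h_f)) = 1.87×10^-5
Q = -0.965·0.02324·ln(2.085×10^-4) = 0.1901 m³/s
Check: V = 2.71 m/s, Re = 9.93×10^5, f = 0.01854, h_f = 3.13 m ≈ 3.11 m ✓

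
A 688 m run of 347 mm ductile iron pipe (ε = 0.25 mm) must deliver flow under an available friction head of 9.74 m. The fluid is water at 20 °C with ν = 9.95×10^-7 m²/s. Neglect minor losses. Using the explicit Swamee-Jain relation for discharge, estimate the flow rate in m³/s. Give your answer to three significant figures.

Swamee-Jain (Type II): Q = -0.965·√(gD⁵h_f/L)·ln[ε/(3.7D) + √(3.17ν²L/(gD³h_f))]
√(gD⁵h_f/L) = √(9.81·0.347⁵·9.74/688) = 0.02643
ε/(3.7D) = 1.95×10^-4; √(3.17ν²L/(gD³h_f)) = 2.33×10^-5
Q = -0.965·0.02643·ln(2.180×10^-4) = 0.2151 m³/s
Check: V = 2.27 m/s, Re = 7.93×10^5, f = 0.01875, h_f = 9.80 m ≈ 9.74 m ✓

Q ≈ 0.215 m³/s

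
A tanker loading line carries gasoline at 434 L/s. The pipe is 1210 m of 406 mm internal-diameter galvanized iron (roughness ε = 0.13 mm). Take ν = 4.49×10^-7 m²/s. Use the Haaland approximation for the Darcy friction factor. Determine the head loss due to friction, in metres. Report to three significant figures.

V = 4Q/(πD²) = 4·0.434/(π·0.406²) = 3.352 m/s
Re = VD/ν = 3.352·0.406/4.49×10^-7 = 3.03×10^6 → turbulent
ε/D = 0.13/406 = 3.20×10^-4
Haaland: f = 0.01539
h_f = f(L/D)V²/(2g) = 0.01539·(1210/0.406)·3.352²/(2·9.81) = 26.27 m

h_f ≈ 26.3 m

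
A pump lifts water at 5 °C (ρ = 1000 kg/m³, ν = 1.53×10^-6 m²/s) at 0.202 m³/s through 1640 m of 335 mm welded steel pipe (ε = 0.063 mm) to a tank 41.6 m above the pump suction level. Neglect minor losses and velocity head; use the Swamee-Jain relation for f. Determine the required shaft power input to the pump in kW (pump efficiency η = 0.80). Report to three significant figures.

P_shaft ≈ 153 kW

V = 4Q/(πD²) = 2.292 m/s; Re = 5.02×10^5; ε/D = 1.88×10^-4; f = 0.01539
h_f = f(L/D)V²/2g = 20.17 m
Total head H = z + h_f = 41.6 + 20.17 = 61.77 m
P_hyd = ρgQH = 1000·9.81·0.202·61.77 = 122.4 kW
P_shaft = P_hyd/η = 122.4/0.80 = 153.0 kW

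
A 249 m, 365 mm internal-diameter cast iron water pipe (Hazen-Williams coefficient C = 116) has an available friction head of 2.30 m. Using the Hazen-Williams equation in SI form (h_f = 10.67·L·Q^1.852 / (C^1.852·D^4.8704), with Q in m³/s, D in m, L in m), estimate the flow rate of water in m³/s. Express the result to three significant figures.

Q ≈ 0.182 m³/s

Rearranging: Q = [h_f·C^1.852·D^4.8704 / (10.67·L)]^(1/1.852)
Q = [2.30·116^1.852·0.365^4.8704 / (10.67·249)]^0.540 = 0.1818 m³/s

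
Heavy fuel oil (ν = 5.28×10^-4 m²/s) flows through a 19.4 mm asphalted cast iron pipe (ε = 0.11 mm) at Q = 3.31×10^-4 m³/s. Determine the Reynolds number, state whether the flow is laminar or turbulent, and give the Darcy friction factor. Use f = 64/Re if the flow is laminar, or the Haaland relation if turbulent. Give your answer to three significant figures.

V = 4Q/(πD²) = 1.120 m/s
Re = VD/ν = 1.120·0.0194/5.28×10^-4 = 41.1
Re < 2300 → laminar → f = 64/Re = 1.556

Re ≈ 41.1; laminar; f = 64/Re ≈ 1.56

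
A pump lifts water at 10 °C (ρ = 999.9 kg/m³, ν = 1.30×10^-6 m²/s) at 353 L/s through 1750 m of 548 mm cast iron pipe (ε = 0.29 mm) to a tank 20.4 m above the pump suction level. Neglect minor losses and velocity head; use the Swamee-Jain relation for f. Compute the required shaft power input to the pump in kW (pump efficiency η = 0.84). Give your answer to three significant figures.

V = 4Q/(πD²) = 1.497 m/s; Re = 6.31×10^5; ε/D = 5.29×10^-4; f = 0.01777
h_f = f(L/D)V²/2g = 6.480 m
Total head H = z + h_f = 20.4 + 6.480 = 26.88 m
P_hyd = ρgQH = 999.9·9.81·0.353·26.88 = 93.07 kW
P_shaft = P_hyd/η = 93.07/0.84 = 110.8 kW

P_shaft ≈ 111 kW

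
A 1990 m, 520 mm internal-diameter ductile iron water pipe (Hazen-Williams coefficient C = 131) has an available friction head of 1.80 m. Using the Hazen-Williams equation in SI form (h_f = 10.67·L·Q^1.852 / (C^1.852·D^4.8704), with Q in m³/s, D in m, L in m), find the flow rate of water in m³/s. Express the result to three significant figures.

Q ≈ 0.149 m³/s

Rearranging: Q = [h_f·C^1.852·D^4.8704 / (10.67·L)]^(1/1.852)
Q = [1.80·131^1.852·0.520^4.8704 / (10.67·1990)]^0.540 = 0.1485 m³/s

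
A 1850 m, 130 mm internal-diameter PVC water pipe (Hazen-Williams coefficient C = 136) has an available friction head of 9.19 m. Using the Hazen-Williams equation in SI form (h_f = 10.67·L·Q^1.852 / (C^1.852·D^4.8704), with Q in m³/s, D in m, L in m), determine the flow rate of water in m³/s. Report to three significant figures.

Q ≈ 0.0101 m³/s

Rearranging: Q = [h_f·C^1.852·D^4.8704 / (10.67·L)]^(1/1.852)
Q = [9.19·136^1.852·0.130^4.8704 / (10.67·1850)]^0.540 = 0.01010 m³/s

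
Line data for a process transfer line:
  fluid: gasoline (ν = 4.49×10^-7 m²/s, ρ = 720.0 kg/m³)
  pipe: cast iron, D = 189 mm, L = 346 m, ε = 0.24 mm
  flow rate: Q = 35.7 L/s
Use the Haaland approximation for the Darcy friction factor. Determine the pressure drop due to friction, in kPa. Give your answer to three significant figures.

Δp ≈ 22.7 kPa

V = 4Q/(πD²) = 4·0.0357/(π·0.189²) = 1.272 m/s
Re = VD/ν = 1.272·0.189/4.49×10^-7 = 5.36×10^5 → turbulent
ε/D = 0.24/189 = 0.00127
Haaland: f = 0.02128
h_f = f(L/D)V²/(2g) = 0.02128·(346/0.189)·1.272²/(2·9.81) = 3.216 m
Δp = ρg·h_f = 720.0·9.81·3.216 = 22.71 kPa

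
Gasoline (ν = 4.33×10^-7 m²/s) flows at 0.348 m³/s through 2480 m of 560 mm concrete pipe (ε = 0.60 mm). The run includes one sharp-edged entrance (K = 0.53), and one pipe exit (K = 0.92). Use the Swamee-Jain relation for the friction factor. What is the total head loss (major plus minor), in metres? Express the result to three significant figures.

H_L ≈ 9.25 m

V = 4Q/(πD²) = 1.413 m/s; V²/2g = 0.1017 m
Re = 1.83×10^6, ε/D = 0.00107 → f = 0.02019 (Swamee-Jain)
Major: h_f = f(L/D)·V²/2g = 0.02019·4429·0.1017 = 9.098 m
Minor: ΣK = 1.45; h_m = ΣK·V²/2g = 0.1475 m
Total H_L = 9.098 + 0.1475 = 9.246 m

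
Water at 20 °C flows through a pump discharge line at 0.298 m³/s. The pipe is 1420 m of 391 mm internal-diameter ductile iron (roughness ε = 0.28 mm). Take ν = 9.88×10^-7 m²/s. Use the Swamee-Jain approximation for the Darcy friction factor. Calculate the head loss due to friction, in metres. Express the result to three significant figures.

V = 4Q/(πD²) = 4·0.298/(π·0.391²) = 2.482 m/s
Re = VD/ν = 2.482·0.391/9.88×10^-7 = 9.82×10^5 → turbulent
ε/D = 0.28/391 = 7.16×10^-4
Swamee-Jain: f = 0.01862
h_f = f(L/D)V²/(2g) = 0.01862·(1420/0.391)·2.482²/(2·9.81) = 21.23 m

h_f ≈ 21.2 m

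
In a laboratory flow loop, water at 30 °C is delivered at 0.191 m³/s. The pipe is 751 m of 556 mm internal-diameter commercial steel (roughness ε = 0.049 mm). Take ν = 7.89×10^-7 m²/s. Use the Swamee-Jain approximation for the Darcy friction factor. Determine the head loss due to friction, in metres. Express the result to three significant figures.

V = 4Q/(πD²) = 4·0.191/(π·0.556²) = 0.7867 m/s
Re = VD/ν = 0.7867·0.556/7.89×10^-7 = 5.54×10^5 → turbulent
ε/D = 0.049/556 = 8.81×10^-5
Swamee-Jain: f = 0.01415
h_f = f(L/D)V²/(2g) = 0.01415·(751/0.556)·0.7867²/(2·9.81) = 0.6030 m

h_f ≈ 0.603 m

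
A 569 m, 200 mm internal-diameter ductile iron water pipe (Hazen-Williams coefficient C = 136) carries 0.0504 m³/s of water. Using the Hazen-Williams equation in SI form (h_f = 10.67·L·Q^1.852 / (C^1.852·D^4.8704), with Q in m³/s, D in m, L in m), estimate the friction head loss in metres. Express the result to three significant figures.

h_f ≈ 6.81 m

h_f = 10.67·569·0.0504^1.852 / (136^1.852·0.200^4.8704) = 6.810 m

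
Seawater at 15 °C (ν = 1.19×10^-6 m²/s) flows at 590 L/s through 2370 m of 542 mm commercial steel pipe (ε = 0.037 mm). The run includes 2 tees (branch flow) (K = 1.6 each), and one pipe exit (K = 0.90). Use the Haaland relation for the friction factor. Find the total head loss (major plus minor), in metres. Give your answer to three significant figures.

V = 4Q/(πD²) = 2.557 m/s; V²/2g = 0.3333 m
Re = 1.16×10^6, ε/D = 6.83×10^-5 → f = 0.01265 (Haaland)
Major: h_f = f(L/D)·V²/2g = 0.01265·4373·0.3333 = 18.43 m
Minor: ΣK = 4.10; h_m = ΣK·V²/2g = 1.367 m
Total H_L = 18.43 + 1.367 = 19.80 m

H_L ≈ 19.8 m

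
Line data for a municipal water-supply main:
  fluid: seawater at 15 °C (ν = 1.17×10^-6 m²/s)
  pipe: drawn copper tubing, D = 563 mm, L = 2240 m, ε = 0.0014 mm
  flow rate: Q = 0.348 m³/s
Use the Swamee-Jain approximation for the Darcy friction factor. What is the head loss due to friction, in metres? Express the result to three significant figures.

h_f ≈ 4.94 m

V = 4Q/(πD²) = 4·0.348/(π·0.563²) = 1.398 m/s
Re = VD/ν = 1.398·0.563/1.17×10^-6 = 6.73×10^5 → turbulent
ε/D = 0.0014/563 = 2.49×10^-6
Swamee-Jain: f = 0.01247
h_f = f(L/D)V²/(2g) = 0.01247·(2240/0.563)·1.398²/(2·9.81) = 4.942 m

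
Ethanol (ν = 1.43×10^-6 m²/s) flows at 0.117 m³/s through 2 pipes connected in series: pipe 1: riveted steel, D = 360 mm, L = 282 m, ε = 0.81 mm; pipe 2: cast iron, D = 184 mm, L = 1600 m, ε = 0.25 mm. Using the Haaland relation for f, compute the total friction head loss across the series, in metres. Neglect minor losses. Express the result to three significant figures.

H ≈ 187 m

Pipe 1: V = 1.149 m/s, Re = 2.89×10^5, ε/D = 0.00225, f = 0.02473, h_1 = f(L/D)V²/2g = 1.304 m
Pipe 2: V = 4.400 m/s, Re = 5.66×10^5, ε/D = 0.00136, f = 0.02160, h_2 = f(L/D)V²/2g = 185.4 m
Series → Q common, losses add: H = Σh = 186.7 m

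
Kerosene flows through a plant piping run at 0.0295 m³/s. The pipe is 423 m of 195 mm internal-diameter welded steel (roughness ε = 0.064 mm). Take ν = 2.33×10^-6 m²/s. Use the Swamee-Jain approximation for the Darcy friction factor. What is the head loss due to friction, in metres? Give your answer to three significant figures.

h_f ≈ 2.18 m

V = 4Q/(πD²) = 4·0.0295/(π·0.195²) = 0.9878 m/s
Re = VD/ν = 0.9878·0.195/2.33×10^-6 = 8.27×10^4 → turbulent
ε/D = 0.064/195 = 3.28×10^-4
Swamee-Jain: f = 0.02021
h_f = f(L/D)V²/(2g) = 0.02021·(423/0.195)·0.9878²/(2·9.81) = 2.180 m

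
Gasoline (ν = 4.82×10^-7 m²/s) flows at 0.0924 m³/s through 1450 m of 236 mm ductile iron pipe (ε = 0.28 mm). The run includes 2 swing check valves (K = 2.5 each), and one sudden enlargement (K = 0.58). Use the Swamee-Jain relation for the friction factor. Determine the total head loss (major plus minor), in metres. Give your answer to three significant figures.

V = 4Q/(πD²) = 2.112 m/s; V²/2g = 0.2274 m
Re = 1.03×10^6, ε/D = 0.00119 → f = 0.02082 (Swamee-Jain)
Major: h_f = f(L/D)·V²/2g = 0.02082·6144·0.2274 = 29.10 m
Minor: ΣK = 5.58; h_m = ΣK·V²/2g = 1.269 m
Total H_L = 29.10 + 1.269 = 30.36 m

H_L ≈ 30.4 m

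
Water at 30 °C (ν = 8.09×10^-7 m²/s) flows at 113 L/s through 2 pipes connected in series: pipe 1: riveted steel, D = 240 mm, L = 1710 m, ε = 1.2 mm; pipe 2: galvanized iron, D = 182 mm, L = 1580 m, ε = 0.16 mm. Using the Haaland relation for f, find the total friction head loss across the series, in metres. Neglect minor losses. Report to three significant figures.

Pipe 1: V = 2.498 m/s, Re = 7.41×10^5, ε/D = 0.00500, f = 0.03055, h_1 = f(L/D)V²/2g = 69.21 m
Pipe 2: V = 4.344 m/s, Re = 9.77×10^5, ε/D = 8.79×10^-4, f = 0.01937, h_2 = f(L/D)V²/2g = 161.7 m
Series → Q common, losses add: H = Σh = 230.9 m

H ≈ 231 m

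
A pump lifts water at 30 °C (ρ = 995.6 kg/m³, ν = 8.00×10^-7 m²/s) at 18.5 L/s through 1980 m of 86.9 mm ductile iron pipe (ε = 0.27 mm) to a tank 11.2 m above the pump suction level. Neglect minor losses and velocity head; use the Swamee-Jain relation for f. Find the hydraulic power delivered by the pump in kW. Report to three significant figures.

V = 4Q/(πD²) = 3.119 m/s; Re = 3.39×10^5; ε/D = 0.00311; f = 0.02695
h_f = f(L/D)V²/2g = 304.5 m
Total head H = z + h_f = 11.2 + 304.5 = 315.7 m
P_hyd = ρgQH = 995.6·9.81·0.0185·315.7 = 57.05 kW

P_hyd ≈ 57.0 kW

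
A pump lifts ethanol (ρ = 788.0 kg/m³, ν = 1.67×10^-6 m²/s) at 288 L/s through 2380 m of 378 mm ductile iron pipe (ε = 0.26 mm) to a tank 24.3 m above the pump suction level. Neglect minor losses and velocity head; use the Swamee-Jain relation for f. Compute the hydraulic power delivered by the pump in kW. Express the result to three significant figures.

P_hyd ≈ 142 kW

V = 4Q/(πD²) = 2.566 m/s; Re = 5.81×10^5; ε/D = 6.88×10^-4; f = 0.01875
h_f = f(L/D)V²/2g = 39.63 m
Total head H = z + h_f = 24.3 + 39.63 = 63.93 m
P_hyd = ρgQH = 788.0·9.81·0.288·63.93 = 142.3 kW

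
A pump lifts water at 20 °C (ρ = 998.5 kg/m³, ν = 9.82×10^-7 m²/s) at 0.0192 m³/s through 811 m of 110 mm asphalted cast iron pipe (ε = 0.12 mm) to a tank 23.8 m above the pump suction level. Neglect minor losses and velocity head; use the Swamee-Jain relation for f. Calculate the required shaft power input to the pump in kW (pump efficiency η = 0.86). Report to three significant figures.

V = 4Q/(πD²) = 2.020 m/s; Re = 2.26×10^5; ε/D = 0.00109; f = 0.02140
h_f = f(L/D)V²/2g = 32.82 m
Total head H = z + h_f = 23.8 + 32.82 = 56.62 m
P_hyd = ρgQH = 998.5·9.81·0.0192·56.62 = 10.65 kW
P_shaft = P_hyd/η = 10.65/0.86 = 12.38 kW

P_shaft ≈ 12.4 kW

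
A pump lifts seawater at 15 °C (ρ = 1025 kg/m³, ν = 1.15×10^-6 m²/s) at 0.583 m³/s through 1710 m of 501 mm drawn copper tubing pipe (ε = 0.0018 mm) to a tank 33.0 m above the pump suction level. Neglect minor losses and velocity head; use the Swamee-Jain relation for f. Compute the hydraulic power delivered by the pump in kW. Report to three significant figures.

P_hyd ≈ 294 kW

V = 4Q/(πD²) = 2.957 m/s; Re = 1.29×10^6; ε/D = 3.59×10^-6; f = 0.01123
h_f = f(L/D)V²/2g = 17.09 m
Total head H = z + h_f = 33.0 + 17.09 = 50.09 m
P_hyd = ρgQH = 1025·9.81·0.583·50.09 = 293.6 kW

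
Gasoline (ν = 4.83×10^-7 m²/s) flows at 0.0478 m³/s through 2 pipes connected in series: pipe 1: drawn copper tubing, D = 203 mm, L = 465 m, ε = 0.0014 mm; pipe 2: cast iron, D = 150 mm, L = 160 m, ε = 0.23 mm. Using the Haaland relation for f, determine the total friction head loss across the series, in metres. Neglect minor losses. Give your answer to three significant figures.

H ≈ 12.0 m

Pipe 1: V = 1.477 m/s, Re = 6.21×10^5, ε/D = 6.90×10^-6, f = 0.01266, h_1 = f(L/D)V²/2g = 3.224 m
Pipe 2: V = 2.705 m/s, Re = 8.40×10^5, ε/D = 0.00153, f = 0.02213, h_2 = f(L/D)V²/2g = 8.801 m
Series → Q common, losses add: H = Σh = 12.03 m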